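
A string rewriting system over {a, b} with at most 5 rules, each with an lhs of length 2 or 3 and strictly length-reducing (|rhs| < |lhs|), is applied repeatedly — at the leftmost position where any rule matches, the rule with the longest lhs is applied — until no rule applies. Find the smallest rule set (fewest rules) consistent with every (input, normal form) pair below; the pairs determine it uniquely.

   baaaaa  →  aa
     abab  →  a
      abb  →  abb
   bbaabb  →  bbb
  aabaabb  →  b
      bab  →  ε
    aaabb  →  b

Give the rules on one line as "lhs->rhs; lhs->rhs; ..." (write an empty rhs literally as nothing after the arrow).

  | baaaaa => aaa => aa
  | abab => a
  | abb
  | bbaabb => bbb

aaa->aa; aab->; baa->; bab->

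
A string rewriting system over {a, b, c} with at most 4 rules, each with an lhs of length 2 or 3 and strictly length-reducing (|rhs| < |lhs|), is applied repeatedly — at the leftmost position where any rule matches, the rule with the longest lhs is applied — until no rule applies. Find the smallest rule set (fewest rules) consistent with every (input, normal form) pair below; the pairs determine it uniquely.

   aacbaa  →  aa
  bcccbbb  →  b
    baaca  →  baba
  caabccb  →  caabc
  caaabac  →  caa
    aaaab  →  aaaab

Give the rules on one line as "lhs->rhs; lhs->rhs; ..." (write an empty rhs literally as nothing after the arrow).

  | aacbaa => abbaa => aa
  | bcccbbb => bccbb => bcb => b
  | baaca => baba
  | caabccb => caabc

abb->; ac->b; cb->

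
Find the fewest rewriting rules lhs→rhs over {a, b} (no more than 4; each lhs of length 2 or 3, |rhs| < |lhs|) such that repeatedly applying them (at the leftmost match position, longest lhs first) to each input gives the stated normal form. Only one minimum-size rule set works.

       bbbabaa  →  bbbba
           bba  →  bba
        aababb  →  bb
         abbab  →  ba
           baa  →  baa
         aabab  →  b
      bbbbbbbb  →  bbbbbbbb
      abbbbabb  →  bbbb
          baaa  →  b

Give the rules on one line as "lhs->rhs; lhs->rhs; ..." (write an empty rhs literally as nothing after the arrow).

  | bbbabaa => bbbba
  | bba
  | aababb => abbb => bb
  | abbab => bab => ba

aaa->; ab->a; aba->b; abb->b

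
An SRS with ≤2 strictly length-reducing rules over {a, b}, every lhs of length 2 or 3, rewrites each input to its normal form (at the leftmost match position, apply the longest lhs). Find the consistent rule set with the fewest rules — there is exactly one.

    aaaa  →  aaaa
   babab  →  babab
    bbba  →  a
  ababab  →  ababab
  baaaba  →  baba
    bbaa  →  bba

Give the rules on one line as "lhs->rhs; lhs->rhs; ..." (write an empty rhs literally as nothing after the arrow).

  | aaaa
  | babab
  | bbba => a
  | ababab

baa->ba; bbb->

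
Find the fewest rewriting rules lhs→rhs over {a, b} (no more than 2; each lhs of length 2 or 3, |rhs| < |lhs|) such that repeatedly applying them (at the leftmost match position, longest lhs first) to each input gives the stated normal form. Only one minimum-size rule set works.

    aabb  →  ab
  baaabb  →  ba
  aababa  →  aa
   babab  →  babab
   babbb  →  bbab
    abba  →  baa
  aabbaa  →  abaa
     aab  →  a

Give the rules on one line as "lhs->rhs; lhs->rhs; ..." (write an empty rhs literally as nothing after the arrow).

  | aabb => ab
  | baaabb => baab => ba
  | aababa => aaba => aa
  | babab

aab->a; abb->ba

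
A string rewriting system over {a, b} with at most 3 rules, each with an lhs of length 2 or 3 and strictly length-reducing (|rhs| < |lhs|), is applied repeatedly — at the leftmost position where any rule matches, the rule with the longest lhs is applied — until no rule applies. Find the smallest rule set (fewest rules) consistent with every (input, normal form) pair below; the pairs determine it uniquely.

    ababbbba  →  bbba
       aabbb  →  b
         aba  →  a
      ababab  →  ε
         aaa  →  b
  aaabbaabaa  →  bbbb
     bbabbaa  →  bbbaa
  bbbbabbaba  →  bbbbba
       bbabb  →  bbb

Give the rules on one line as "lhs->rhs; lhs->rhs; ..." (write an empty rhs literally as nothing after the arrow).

aaa->b; ab->

  | ababbbba => abbbba => bbba
  | aabbb => abb => b
  | aba => a
  | ababab => abab => ab => ε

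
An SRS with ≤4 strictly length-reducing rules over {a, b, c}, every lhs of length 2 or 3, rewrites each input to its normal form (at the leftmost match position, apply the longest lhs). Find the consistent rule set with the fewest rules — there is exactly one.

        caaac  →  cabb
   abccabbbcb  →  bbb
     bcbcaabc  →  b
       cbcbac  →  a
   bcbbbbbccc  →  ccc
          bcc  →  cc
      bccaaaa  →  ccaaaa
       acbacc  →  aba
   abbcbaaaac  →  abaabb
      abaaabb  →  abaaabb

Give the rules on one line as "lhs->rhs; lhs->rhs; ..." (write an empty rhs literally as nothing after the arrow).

aac->bb; ac->a; bc->c; cb->

  | caaac => cabb
  | abccabbbcb => accabbbcb => acabbbcb => aabbbcb => aabbcb => aabcb => aacb => bbb
  | bcbcaabc => cbcaabc => caabc => caac => cbb => b
  | cbcbac => cbac => ac => a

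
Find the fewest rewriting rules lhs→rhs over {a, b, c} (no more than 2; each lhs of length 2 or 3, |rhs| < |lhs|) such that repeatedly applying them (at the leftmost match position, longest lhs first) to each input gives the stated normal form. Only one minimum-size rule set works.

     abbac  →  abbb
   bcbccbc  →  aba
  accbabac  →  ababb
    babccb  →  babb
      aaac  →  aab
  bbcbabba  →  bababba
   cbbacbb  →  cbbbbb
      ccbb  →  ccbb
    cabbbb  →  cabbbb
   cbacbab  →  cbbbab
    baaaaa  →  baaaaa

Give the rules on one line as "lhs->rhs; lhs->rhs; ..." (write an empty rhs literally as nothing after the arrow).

ac->b; bc->a

  | abbac => abbb
  | bcbccbc => abccbc => aacbc => abbc => aba
  | accbabac => bcbabac => ababac => ababb
  | babccb => baacb => babb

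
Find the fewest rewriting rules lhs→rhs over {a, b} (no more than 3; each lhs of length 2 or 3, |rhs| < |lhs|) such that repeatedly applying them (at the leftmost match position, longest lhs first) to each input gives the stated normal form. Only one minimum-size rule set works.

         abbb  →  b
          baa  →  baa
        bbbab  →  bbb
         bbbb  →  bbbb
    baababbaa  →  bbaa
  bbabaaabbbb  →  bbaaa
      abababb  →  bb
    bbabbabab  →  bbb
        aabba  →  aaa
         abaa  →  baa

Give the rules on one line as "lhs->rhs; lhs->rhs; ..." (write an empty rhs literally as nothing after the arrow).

  | abbb => ab => b
  | baa
  | bbbab => bbb
  | bbbb

ab->b; abb->a; bab->b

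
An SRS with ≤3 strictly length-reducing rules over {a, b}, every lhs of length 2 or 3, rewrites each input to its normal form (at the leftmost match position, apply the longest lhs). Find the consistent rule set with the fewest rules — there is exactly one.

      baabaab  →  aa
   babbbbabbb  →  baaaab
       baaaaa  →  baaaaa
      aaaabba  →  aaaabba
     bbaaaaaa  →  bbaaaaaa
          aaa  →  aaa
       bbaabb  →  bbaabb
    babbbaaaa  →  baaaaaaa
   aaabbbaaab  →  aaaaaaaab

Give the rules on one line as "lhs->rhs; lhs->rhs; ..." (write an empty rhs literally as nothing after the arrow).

  | baabaab => babab => bbb => aa
  | babbbbabbb => baaababbb => baabbbb => baaaab
  | baaaaa
  | aaaabba

aba->b; bbb->aa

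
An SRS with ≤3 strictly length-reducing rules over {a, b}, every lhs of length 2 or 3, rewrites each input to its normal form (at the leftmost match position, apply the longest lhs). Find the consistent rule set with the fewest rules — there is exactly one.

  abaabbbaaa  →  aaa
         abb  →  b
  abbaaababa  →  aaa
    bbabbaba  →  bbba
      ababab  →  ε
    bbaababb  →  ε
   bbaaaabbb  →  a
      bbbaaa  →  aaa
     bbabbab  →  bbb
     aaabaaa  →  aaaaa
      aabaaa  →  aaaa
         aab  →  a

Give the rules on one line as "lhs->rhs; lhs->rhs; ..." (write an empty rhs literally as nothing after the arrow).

  | abaabbbaaa => aabbbaaa => abbaaa => baaa => aaa
  | abb => b
  | abbaaababa => baaababa => aaababa => aaaba => aaa
  | bbabbaba => bbbaba => bbba

ab->; baa->aa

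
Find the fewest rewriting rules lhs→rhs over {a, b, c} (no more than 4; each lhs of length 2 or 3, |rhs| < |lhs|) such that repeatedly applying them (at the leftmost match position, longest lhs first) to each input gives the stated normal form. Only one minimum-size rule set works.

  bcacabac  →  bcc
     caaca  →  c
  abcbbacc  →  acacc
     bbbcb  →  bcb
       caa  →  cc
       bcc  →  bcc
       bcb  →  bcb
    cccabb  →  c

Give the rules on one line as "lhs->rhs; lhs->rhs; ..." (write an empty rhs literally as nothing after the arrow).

aa->c; ab->a; bb->; ccc->a

  | bcacabac => bcacaac => bcaccc => bcaa => bcc
  | caaca => ccca => aa => c
  | abcbbacc => acbbacc => acacc
  | bbbcb => bcb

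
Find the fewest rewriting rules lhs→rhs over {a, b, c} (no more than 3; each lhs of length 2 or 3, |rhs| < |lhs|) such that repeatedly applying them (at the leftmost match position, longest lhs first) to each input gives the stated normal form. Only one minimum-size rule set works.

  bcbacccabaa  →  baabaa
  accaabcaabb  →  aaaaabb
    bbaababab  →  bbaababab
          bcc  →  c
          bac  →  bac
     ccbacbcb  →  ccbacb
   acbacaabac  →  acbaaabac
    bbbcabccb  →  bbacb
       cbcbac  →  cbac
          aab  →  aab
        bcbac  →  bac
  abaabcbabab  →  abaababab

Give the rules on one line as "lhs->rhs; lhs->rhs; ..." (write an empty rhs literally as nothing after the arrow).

  | bcbacccabaa => bacccabaa => baccabaa => bacabaa => baabaa
  | accaabcaabb => acaabcaabb => aaabcaabb => aaaaabb
  | bbaababab
  | bcc => c

bc->; ca->a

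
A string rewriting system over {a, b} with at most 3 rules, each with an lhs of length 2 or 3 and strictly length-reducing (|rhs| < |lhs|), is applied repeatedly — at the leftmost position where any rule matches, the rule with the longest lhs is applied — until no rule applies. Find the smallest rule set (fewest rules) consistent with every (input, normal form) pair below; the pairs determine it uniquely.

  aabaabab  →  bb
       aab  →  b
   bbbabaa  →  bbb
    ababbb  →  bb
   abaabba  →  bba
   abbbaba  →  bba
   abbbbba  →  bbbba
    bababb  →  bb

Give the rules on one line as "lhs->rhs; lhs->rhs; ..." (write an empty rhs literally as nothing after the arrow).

  | aabaabab => baabab => bbab => bb
  | aab => b
  | bbbabaa => bbbaa => bbb
  | ababbb => abbb => bb

aa->; ab->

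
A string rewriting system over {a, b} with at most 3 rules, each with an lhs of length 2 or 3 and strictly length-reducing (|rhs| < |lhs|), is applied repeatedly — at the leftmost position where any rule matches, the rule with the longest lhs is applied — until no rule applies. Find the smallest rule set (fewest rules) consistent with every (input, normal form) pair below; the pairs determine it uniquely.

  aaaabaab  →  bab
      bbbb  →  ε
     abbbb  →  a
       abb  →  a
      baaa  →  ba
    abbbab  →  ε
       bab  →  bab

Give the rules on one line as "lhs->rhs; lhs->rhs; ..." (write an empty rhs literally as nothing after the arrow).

  | aaaabaab => aaabaab => aabaab => abaab => bab
  | bbbb => bb => ε
  | abbbb => abb => a
  | abb => a

aa->a; aba->b; bb->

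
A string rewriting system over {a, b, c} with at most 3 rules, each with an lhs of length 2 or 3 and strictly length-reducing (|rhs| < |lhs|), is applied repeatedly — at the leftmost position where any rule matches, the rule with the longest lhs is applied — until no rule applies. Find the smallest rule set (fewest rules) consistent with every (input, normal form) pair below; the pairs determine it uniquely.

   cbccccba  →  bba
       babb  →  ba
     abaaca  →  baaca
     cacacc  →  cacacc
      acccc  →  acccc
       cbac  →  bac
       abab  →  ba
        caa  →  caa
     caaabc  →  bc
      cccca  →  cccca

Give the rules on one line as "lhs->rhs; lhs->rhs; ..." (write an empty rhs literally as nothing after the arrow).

ab->b; bab->ba; cb->b

  | cbccccba => bccccba => bcccba => bccba => bcba => bba
  | babb => bab => ba
  | abaaca => baaca
  | cacacc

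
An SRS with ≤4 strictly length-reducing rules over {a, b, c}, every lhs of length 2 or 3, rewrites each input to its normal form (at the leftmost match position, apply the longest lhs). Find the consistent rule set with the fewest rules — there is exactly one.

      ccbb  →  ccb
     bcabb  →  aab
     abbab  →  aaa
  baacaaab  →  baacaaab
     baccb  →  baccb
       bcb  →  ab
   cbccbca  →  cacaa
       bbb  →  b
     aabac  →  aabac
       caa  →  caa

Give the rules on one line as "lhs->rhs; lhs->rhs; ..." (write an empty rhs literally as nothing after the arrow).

  | ccbb => ccb
  | bcabb => aabb => aab
  | abbab => abab => aaa
  | baacaaab

bab->aa; bb->b; bc->a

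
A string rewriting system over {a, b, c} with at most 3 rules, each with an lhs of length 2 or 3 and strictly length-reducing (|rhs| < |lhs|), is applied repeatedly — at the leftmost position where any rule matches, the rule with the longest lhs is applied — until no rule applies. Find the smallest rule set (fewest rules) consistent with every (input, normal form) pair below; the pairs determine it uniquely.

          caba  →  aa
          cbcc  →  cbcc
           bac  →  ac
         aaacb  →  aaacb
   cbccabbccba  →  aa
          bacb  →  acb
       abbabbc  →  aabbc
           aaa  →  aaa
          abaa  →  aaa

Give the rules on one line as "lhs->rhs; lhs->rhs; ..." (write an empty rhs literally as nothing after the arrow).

  | caba => aba => aa
  | cbcc
  | bac => ac
  | aaacb

ba->a; ca->a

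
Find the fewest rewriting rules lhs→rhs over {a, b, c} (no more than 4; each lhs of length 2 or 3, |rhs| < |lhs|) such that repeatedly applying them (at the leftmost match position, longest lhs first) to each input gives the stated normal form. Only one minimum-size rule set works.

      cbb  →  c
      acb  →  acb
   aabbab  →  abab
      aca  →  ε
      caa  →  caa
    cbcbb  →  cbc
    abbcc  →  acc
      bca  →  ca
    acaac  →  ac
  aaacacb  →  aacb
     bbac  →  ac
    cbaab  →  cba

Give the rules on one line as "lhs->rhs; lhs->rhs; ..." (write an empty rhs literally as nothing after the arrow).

  | cbb => c
  | acb
  | aabbab => abab
  | aca => ε

aab->a; aca->; bb->; bca->ca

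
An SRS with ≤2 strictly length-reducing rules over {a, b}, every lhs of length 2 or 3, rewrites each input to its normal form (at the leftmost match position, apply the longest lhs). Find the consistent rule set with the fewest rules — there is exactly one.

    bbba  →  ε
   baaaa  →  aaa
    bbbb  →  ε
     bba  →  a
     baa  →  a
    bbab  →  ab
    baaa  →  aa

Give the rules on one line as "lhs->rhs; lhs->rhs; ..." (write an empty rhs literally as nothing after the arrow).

ba->; bb->

  | bbba => ba => ε
  | baaaa => aaa
  | bbbb => bb => ε
  | bba => a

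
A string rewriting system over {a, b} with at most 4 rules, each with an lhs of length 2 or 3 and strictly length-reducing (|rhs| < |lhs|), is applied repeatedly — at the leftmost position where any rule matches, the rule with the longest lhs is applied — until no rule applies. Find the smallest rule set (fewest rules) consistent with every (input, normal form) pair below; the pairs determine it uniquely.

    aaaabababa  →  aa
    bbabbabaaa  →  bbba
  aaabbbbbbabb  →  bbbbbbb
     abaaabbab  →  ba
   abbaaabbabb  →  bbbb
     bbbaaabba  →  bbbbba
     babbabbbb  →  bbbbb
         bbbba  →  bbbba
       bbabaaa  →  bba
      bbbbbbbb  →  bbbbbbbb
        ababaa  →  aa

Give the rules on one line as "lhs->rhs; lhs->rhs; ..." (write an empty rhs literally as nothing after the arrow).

  | aaaabababa => abababa => aababa => aba => aa
  | bbabbabaaa => bbbabaaa => bbbaaaa => bbba
  | aaabbbbbbabb => bbbbbbabb => bbbbbbb
  | abaaabbab => aaaabbab => abbab => bab => ba

aaa->; aab->; ab->a; abb->b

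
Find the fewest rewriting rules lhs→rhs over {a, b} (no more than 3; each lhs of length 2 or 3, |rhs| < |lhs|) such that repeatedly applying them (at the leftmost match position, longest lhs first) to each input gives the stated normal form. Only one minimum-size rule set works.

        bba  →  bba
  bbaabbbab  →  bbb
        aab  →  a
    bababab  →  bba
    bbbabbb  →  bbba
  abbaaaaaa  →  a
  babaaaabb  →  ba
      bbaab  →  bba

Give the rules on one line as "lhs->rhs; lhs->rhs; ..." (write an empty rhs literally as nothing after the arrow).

  | bba
  | bbaabbbab => bbabbbab => bbabbab => bbabab => bbb
  | aab => ab => a
  | bababab => bbab => bba

aa->a; ab->a; aba->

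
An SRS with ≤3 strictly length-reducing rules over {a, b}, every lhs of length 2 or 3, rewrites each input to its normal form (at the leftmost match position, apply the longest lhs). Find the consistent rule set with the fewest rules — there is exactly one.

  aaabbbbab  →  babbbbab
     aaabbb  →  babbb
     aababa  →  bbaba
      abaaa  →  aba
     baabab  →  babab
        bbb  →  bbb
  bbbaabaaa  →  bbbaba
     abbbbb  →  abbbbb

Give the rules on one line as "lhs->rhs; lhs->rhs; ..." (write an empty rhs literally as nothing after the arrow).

  | aaabbbbab => babbbbab
  | aaabbb => babbb
  | aababa => bbaba
  | abaaa => abaa => aba

aa->b; baa->ba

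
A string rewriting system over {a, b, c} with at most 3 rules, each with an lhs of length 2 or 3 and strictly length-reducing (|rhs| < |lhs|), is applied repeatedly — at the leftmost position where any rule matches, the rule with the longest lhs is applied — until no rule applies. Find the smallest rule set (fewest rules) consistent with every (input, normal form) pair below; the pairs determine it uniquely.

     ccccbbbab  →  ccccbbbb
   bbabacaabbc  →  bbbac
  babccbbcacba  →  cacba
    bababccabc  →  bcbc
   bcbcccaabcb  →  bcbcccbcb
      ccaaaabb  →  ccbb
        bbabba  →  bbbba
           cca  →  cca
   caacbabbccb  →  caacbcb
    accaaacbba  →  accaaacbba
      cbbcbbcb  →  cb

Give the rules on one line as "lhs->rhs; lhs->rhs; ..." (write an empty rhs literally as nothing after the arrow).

ab->b; bbc->

  | ccccbbbab => ccccbbbb
  | bbabacaabbc => bbbacaabbc => bbbacabbc => bbbacbbc => bbbac
  | babccbbcacba => bbccbbcacba => cbbcacba => cacba
  | bababccabc => bbabccabc => bbbccabc => bcabc => bcbc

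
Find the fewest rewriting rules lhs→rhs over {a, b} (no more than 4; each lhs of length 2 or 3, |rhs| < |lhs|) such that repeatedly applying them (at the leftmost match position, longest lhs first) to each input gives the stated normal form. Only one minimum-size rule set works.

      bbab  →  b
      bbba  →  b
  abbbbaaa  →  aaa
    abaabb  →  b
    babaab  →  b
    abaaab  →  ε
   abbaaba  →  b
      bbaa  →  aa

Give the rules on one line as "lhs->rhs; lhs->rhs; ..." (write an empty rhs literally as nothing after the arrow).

  | bbab => ab => b
  | bbba => ba => b
  | abbbbaaa => bbbbaaa => bbaaa => aaa
  | abaabb => baabb => babb => bbb => b

ab->b; ba->b; bb->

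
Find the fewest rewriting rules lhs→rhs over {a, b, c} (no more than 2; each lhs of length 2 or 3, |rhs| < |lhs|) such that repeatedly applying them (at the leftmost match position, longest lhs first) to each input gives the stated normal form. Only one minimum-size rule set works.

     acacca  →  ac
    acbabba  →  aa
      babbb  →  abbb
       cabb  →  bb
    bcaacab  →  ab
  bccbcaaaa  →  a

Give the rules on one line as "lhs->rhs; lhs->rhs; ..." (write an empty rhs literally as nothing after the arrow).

  | acacca => acca => ac
  | acbabba => acabba => abba => aba => aa
  | babbb => abbb
  | cabb => bb

ba->a; ca->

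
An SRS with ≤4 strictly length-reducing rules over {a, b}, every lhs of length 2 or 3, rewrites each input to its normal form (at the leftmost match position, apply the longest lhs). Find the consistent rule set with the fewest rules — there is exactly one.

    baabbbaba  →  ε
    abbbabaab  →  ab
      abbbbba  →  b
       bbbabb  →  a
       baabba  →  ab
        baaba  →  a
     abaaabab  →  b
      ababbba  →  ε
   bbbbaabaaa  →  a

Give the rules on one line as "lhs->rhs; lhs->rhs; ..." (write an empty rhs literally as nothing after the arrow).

aa->b; ba->; bbb->a

  | baabbbaba => abbbaba => aaaba => baba => ba => ε
  | abbbabaab => aaabaab => babaab => baab => ab
  | abbbbba => aabba => bbba => aa => b
  | bbbabb => aabb => bbb => a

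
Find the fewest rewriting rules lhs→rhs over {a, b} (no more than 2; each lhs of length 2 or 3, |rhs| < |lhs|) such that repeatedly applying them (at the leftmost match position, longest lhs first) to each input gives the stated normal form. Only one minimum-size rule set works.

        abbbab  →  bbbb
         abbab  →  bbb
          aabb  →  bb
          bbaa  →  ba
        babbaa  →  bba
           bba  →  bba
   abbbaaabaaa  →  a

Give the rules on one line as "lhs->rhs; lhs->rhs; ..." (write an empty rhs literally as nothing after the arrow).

  | abbbab => bbbab => bbbb
  | abbab => bbab => bbb
  | aabb => abb => bb
  | bbaa => ba

ab->b; baa->a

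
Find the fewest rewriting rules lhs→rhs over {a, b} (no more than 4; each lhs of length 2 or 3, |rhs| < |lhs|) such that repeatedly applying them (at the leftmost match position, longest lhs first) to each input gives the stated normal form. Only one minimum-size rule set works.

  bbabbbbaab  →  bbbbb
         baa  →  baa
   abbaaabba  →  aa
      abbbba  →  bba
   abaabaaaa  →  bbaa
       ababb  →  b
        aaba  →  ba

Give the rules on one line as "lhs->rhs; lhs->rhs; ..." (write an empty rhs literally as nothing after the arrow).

  | bbabbbbaab => bbbbaab => bbbbab => bbbbb
  | baa
  | abbaaabba => aaabba => aabba => aa
  | abbbba => bba

aaa->aa; ab->b; abb->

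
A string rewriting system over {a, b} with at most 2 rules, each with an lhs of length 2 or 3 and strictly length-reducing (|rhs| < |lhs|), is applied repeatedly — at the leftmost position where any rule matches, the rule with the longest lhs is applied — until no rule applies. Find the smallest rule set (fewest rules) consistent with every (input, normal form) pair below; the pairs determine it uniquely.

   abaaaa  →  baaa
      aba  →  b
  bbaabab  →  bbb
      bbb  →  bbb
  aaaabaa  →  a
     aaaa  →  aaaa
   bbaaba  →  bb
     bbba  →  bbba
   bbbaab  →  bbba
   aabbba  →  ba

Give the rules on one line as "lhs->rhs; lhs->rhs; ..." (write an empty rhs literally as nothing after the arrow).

  | abaaaa => baaa
  | aba => b
  | bbaabab => bbabb => bbb
  | bbb

ab->; aba->b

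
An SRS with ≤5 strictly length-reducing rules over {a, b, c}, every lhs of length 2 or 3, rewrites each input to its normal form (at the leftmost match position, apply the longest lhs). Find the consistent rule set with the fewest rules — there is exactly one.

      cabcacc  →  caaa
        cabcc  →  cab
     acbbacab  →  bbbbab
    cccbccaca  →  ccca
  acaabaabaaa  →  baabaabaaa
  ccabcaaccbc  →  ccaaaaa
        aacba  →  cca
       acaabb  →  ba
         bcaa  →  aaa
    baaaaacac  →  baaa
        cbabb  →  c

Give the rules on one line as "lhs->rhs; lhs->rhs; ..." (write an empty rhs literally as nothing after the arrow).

abb->cc; ac->b; bc->a; cac->c

  | cabcacc => caaacc => caabc => caaa
  | cabcc => caac => cab
  | acbbacab => bbbacab => bbbbab
  | cccbccaca => cccacaca => cccaca => ccca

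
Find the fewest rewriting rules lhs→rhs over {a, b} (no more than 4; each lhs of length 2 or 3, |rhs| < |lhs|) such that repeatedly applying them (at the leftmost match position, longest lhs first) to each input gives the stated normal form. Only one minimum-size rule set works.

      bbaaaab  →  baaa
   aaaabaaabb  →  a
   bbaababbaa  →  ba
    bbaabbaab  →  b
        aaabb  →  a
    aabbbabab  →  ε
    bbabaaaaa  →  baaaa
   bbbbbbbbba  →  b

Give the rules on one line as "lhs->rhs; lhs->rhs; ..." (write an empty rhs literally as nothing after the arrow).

ab->; aba->b; bb->a; bba->ba

  | bbaaaab => baaaab => baaa
  | aaaabaaabb => aaabaabb => aababb => abbb => bb => a
  | bbaababbaa => baababbaa => babbbaa => bbbaa => abaa => ba
  | bbaabbaab => baabbaab => babaab => bbab => bab => b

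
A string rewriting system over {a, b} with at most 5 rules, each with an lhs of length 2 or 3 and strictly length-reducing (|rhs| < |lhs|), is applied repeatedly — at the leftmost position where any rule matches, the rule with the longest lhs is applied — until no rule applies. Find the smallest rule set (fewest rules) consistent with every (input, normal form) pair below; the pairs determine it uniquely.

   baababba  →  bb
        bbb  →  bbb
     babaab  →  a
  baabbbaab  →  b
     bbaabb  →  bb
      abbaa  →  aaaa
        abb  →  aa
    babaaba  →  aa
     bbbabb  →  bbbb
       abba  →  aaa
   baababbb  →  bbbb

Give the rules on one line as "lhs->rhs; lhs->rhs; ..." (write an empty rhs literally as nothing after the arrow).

aab->bb; ab->a; abb->aa; ba->

  | baababba => ababba => aabba => bbba => bb
  | bbb
  | babaab => baab => ab => a
  | baabbbaab => abbbaab => aabaab => bbaab => bab => b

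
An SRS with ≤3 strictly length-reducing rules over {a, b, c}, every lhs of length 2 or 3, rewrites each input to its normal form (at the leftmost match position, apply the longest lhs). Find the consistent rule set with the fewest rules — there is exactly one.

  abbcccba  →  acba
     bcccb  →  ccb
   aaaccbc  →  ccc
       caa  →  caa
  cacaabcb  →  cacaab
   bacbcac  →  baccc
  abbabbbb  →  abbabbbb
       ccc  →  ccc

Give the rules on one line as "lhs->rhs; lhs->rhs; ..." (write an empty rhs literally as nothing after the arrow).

  | abbcccba => abccba => acba
  | bcccb => ccb
  | aaaccbc => cccbc => ccc
  | caa

aaa->c; bc->; bca->c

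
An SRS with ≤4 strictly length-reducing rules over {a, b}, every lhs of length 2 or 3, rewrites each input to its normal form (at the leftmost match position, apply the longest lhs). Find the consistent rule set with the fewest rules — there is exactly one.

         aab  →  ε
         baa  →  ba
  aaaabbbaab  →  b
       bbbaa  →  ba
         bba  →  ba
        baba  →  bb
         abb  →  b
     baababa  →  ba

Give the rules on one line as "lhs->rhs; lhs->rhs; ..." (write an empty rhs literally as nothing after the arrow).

  | aab => ab => ε
  | baa => ba
  | aaaabbbaab => aaabbbaab => aabbbaab => abbbaab => bbaab => baab => bab => b
  | bbbaa => bbaa => baa => ba

aa->a; ab->; aba->b; bba->ba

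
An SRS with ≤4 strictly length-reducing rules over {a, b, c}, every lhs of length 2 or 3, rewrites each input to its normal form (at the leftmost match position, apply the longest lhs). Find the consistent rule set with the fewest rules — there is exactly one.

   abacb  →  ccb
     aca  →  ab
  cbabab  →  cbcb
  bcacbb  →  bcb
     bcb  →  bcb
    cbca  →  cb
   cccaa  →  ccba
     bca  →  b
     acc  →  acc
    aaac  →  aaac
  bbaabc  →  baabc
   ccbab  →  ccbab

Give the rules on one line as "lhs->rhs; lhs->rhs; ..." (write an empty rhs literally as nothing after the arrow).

aba->c; bb->b; ca->b

  | abacb => ccb
  | aca => ab
  | cbabab => cbcb
  | bcacbb => bbcbb => bcbb => bcb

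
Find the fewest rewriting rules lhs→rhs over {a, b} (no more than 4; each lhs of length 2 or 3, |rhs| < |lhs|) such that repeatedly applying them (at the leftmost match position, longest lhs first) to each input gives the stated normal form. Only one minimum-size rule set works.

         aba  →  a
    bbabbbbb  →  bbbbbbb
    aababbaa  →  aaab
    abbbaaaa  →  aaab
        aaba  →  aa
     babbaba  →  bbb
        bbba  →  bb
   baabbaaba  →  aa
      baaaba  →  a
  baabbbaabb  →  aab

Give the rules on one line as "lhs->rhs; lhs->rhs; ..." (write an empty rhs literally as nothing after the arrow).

  | aba => a
  | bbabbbbb => bbbbbbb
  | aababbaa => aabbbaa => aabbaa => aabaa => aaab
  | abbbaaaa => abbaaaa => abaaaa => aabaa => aaab

abb->ab; ba->; baa->ab; bab->bb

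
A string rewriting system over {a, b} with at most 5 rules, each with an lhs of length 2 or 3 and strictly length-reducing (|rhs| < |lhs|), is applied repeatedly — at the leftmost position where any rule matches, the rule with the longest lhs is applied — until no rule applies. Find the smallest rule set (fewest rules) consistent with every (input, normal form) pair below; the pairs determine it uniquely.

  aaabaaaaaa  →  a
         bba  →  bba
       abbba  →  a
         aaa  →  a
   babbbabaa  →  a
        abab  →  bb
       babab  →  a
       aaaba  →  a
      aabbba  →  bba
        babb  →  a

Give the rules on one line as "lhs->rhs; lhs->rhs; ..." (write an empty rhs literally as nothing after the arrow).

  | aaabaaaaaa => aabaaaaaa => aaaaaaa => aaaaaa => aaaaa => aaaa => aaa => aa => a
  | bba
  | abbba => bbba => aaa => aa => a
  | aaa => aa => a

aa->a; aab->a; ab->b; bbb->aa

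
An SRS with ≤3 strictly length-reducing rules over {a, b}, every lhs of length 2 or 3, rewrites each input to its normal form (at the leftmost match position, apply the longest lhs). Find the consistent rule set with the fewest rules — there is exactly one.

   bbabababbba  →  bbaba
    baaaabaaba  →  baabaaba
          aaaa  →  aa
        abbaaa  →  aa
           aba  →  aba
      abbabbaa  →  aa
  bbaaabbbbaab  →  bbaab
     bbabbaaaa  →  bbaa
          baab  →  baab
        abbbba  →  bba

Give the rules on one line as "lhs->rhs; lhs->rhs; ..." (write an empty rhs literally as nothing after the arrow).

aaa->aa; abb->

  | bbabababbba => bbababba => bbaba
  | baaaabaaba => baaabaaba => baabaaba
  | aaaa => aaa => aa
  | abbaaa => aaa => aa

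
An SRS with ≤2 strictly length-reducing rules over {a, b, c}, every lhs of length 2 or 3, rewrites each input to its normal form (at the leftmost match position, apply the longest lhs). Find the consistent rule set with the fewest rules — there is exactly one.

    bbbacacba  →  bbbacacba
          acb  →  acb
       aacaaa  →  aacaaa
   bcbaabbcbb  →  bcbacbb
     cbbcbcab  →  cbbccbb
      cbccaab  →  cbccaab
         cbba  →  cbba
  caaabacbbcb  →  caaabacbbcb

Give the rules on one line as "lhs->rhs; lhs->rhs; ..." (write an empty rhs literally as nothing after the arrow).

  | bbbacacba
  | acb
  | aacaaa
  | bcbaabbcbb => bcbacbb

abb->; bca->cb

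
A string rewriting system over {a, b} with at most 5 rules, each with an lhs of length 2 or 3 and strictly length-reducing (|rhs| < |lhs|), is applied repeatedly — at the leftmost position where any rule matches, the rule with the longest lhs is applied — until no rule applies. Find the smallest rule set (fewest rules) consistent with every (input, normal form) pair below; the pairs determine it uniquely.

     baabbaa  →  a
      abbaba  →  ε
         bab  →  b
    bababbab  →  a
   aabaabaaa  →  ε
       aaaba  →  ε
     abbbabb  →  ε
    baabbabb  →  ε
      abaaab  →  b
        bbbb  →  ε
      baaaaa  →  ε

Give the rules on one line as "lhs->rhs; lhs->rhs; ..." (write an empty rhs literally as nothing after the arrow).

  | baabbaa => abbaa => abaa => aaa => a
  | abbaba => ababa => aaba => ba => ε
  | bab => b
  | bababbab => babbab => bbab => ab => a

aa->; ab->a; ba->; bb->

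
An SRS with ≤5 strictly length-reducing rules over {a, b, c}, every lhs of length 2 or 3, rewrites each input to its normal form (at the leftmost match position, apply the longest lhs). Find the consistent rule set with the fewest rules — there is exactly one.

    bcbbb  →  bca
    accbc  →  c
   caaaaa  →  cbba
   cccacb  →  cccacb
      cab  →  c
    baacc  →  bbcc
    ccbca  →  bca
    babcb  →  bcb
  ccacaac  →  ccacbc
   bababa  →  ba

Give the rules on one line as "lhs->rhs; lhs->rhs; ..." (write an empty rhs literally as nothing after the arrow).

  | bcbbb => bca
  | accbc => abc => c
  | caaaaa => cbaaa => cbba
  | cccacb

aa->b; ab->; bbb->a; ccb->b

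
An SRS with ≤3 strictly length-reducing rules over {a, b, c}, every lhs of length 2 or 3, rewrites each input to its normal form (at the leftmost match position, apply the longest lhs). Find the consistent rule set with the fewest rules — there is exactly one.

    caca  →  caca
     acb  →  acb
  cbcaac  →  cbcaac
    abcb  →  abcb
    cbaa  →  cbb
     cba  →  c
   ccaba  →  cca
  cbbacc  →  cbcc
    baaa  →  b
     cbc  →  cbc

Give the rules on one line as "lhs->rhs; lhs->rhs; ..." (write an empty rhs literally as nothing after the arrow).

  | caca
  | acb
  | cbcaac
  | abcb

ba->; baa->bb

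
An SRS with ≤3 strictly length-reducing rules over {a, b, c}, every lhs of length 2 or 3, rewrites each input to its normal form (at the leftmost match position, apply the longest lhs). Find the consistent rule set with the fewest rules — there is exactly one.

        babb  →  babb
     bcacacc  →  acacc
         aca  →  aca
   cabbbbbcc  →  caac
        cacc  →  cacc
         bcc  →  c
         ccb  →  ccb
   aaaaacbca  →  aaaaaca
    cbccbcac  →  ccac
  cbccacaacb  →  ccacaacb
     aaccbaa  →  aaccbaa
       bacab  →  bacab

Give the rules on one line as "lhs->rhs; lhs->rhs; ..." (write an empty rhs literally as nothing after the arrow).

bbb->ac; bc->

  | babb
  | bcacacc => acacc
  | aca
  | cabbbbbcc => caacbbcc => caacbc => caac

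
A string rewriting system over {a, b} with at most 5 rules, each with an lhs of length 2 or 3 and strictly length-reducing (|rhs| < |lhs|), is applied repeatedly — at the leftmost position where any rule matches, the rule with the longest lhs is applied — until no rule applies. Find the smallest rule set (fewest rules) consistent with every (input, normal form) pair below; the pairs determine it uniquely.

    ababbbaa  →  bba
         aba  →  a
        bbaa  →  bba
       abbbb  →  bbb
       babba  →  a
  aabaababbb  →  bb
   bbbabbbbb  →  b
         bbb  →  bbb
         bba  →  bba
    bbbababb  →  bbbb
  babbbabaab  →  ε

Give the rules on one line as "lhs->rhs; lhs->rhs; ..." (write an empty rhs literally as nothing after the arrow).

aa->a; aaa->; ab->; bab->aa

  | ababbbaa => abbbaa => bbaa => bba
  | aba => a
  | bbaa => bba
  | abbbb => bbb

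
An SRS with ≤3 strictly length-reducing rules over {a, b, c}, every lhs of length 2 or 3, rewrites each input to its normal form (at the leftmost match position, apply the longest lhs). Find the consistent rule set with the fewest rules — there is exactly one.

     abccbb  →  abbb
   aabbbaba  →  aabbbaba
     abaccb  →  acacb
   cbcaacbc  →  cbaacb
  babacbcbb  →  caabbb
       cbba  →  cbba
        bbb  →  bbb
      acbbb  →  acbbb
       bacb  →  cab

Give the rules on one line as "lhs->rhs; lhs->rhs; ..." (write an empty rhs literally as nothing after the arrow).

  | abccbb => abcbb => abbb
  | aabbbaba
  | abaccb => acacb
  | cbcaacbc => cbaacbc => cbaacb

bac->ca; bc->b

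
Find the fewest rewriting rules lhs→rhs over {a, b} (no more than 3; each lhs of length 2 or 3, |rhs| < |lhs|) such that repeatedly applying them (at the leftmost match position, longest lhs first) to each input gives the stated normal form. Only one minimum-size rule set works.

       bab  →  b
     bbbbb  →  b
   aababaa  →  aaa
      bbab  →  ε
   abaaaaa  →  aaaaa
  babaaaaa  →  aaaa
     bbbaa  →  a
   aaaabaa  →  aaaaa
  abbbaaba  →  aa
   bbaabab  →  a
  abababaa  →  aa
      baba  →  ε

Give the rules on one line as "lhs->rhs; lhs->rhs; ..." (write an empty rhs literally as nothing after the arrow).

ab->; ba->; bb->

  | bab => b
  | bbbbb => bbb => b
  | aababaa => aabaa => aaa
  | bbab => ab => ε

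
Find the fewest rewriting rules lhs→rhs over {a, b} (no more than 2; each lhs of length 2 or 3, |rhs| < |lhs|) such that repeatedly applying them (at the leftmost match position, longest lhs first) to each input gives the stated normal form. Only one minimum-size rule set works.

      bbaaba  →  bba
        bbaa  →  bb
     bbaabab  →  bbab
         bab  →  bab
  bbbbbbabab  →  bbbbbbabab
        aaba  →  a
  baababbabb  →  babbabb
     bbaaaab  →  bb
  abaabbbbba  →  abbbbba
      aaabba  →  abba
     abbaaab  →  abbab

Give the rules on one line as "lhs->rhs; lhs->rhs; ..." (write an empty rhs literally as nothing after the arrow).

  | bbaaba => bba
  | bbaa => bb
  | bbaabab => bbab
  | bab

aa->; aab->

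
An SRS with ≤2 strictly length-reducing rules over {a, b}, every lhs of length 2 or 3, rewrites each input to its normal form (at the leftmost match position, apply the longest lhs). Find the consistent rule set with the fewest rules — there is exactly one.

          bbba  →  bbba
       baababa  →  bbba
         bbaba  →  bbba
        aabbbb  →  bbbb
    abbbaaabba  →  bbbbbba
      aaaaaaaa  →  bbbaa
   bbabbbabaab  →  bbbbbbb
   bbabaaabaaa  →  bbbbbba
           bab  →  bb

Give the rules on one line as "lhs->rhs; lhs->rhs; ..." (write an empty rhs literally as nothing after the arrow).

  | bbba
  | baababa => bababa => bbaba => bbba
  | bbaba => bbba
  | aabbbb => abbbb => bbbb

aaa->ba; ab->b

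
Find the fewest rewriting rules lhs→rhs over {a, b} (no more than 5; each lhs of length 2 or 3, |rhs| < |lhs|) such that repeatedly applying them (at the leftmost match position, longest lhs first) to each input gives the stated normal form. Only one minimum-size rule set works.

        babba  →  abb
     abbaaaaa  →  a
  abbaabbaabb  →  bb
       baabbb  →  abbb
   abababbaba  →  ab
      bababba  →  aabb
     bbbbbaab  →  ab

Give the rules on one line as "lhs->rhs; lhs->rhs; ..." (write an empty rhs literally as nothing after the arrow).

aaa->; ba->b; baa->a; bab->ab

  | babba => abba => abb
  | abbaaaaa => abaaaa => aaaa => a
  | abbaabbaabb => ababbaabb => aabbaabb => aababb => aaabb => bb
  | baabbb => abbb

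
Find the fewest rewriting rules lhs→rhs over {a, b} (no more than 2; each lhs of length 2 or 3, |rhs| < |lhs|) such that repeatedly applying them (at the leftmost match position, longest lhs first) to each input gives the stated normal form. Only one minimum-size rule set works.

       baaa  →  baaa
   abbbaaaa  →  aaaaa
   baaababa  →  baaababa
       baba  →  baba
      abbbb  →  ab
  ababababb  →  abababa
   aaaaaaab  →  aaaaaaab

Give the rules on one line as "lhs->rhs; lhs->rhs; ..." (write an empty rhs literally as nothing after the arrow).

  | baaa
  | abbbaaaa => aaaaa
  | baaababa
  | baba

bb->; bbb->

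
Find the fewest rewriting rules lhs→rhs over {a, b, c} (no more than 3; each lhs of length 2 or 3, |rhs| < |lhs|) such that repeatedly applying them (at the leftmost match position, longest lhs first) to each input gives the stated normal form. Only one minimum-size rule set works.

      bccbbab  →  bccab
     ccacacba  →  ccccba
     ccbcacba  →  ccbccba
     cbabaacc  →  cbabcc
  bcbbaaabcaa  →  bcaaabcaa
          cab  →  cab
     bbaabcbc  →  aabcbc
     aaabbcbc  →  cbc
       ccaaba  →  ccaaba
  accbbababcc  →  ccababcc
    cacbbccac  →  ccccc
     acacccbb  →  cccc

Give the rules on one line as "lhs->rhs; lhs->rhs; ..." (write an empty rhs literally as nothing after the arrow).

ac->c; bb->

  | bccbbab => bccab
  | ccacacba => cccacba => ccccba
  | ccbcacba => ccbccba
  | cbabaacc => cbabacc => cbabcc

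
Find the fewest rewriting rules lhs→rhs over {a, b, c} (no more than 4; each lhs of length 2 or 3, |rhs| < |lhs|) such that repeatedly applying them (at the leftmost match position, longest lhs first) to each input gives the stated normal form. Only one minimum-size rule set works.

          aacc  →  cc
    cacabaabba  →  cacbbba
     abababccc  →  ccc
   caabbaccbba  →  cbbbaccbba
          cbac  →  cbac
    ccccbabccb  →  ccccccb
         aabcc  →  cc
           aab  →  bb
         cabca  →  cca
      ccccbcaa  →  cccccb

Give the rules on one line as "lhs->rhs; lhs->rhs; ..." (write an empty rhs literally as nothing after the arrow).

aa->b; ab->; bc->c

  | aacc => bcc => cc
  | cacabaabba => cacaabba => cacbbba
  | abababccc => ababccc => abccc => ccc
  | caabbaccbba => cbbbaccbba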